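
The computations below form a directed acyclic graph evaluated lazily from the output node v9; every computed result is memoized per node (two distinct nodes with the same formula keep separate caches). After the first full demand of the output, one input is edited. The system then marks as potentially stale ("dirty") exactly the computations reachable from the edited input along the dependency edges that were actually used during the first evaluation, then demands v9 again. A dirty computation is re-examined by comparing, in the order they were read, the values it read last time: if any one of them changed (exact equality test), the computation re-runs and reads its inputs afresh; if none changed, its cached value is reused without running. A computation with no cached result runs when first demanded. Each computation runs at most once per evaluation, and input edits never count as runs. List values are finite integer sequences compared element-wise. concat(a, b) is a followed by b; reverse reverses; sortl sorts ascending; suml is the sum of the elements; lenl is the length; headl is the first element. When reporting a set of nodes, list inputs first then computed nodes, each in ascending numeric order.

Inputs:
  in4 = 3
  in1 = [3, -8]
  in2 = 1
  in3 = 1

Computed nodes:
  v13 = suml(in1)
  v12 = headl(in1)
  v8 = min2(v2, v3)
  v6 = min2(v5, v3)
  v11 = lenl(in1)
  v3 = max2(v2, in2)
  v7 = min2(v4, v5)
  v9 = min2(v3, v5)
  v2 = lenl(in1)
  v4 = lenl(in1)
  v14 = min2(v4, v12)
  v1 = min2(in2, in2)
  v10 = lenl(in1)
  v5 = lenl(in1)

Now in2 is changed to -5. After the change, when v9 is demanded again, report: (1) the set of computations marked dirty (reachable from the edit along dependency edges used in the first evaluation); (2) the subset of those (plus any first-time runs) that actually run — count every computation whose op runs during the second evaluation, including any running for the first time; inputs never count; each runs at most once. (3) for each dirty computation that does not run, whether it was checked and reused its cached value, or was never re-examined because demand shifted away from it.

First demand of the output computes:
  v2 = lenl([3, -8]) = 2
  v3 = max2(2, 1) = 2
  v5 = lenl([3, -8]) = 2
  v9 = min2(2, 2) = 2

After the edit, cleaning proceeds:
  v3: a read changed (in2 1->-5) — executes, giving 2 — identical to its old value.
  v9: dirty, but its reads are unchanged (v3 unchanged, v5 unchanged); cached 2 stands.

Note the absorption at v3: it re-runs yet its value is the same, leaving the output's value untouched.

The edit dirties: v3, v9.
1 computations run: v3.
Cache hits after checking: v9.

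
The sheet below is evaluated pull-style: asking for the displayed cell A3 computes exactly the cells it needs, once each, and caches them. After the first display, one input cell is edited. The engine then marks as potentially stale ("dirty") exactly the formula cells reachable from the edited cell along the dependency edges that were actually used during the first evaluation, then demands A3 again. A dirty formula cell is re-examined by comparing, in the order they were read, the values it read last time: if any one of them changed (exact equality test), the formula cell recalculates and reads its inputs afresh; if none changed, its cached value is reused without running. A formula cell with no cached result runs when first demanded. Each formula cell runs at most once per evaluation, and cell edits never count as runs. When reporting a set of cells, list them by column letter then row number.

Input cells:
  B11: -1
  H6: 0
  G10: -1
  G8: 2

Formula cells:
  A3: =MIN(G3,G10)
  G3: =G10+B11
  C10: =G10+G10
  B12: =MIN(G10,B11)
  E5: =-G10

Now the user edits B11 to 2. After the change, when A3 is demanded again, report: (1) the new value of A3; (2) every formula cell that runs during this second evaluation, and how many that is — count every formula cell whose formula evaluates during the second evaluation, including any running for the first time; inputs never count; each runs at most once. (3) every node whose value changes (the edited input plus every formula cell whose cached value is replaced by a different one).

First demand of the output computes:
  G3 = -1 + -1 = -2
  A3 = MIN(-2, -1) = -2

After the edit, cleaning proceeds:
  G3: a read changed (B11 -1->2) — executes, giving 1.
  A3: a read changed (G3 -2->1) — executes, giving -1.

Demanding A3 again yields -1.
2 formula cells run: A3, G3.
The nodes whose values change: A3, B11, G3.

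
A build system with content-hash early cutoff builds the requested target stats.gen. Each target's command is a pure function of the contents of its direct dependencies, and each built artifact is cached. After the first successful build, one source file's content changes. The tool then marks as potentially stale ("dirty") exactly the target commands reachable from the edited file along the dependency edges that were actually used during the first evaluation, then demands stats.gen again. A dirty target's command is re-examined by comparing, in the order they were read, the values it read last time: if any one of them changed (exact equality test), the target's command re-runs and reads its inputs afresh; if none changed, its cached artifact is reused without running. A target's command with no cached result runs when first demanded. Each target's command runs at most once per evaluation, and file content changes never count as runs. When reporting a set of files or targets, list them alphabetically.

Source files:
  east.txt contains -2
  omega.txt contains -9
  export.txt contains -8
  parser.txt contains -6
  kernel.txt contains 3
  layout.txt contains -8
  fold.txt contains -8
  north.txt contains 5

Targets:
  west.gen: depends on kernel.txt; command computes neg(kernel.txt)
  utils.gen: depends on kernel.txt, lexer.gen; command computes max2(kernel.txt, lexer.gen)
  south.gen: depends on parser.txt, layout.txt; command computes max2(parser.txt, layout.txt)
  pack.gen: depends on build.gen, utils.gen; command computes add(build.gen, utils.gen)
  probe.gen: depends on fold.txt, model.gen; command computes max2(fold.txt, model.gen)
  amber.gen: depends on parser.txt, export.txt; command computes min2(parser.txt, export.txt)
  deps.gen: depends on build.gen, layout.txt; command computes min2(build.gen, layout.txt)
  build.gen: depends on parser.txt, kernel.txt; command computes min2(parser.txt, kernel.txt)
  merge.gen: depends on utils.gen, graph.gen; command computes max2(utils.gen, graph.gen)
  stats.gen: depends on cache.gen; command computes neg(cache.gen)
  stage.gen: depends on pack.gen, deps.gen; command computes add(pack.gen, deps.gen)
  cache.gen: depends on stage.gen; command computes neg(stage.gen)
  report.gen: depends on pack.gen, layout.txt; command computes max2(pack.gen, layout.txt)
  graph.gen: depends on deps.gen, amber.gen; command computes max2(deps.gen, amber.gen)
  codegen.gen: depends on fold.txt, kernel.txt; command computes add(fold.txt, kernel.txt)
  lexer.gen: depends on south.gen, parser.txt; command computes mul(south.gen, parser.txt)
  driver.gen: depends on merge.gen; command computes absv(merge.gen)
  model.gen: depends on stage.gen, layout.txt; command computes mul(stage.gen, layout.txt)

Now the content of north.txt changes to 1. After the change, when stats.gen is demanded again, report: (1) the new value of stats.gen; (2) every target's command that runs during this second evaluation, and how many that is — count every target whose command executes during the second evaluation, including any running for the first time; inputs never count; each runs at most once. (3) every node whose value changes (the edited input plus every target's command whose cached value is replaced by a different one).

First evaluation (everything demanded from the output):
  build.gen = min2(-6, 3) = -6
  deps.gen = min2(-6, -8) = -8
  south.gen = max2(-6, -8) = -6
  lexer.gen = mul(-6, -6) = 36
  utils.gen = max2(3, 36) = 36
  pack.gen = add(-6, 36) = 30
  stage.gen = add(30, -8) = 22
  cache.gen = neg(22) = -22
  stats.gen = neg(-22) = 22

Propagation after the edit:
  north.txt feeds no computation that the output demands — nothing is marked dirty and nothing runs.

Key observation: north.txt is never demanded by the output, so the edit triggers no recomputation at all.

New value of stats.gen: 22.
Target commands that run: none — 0 in total.
Values that change: north.txt.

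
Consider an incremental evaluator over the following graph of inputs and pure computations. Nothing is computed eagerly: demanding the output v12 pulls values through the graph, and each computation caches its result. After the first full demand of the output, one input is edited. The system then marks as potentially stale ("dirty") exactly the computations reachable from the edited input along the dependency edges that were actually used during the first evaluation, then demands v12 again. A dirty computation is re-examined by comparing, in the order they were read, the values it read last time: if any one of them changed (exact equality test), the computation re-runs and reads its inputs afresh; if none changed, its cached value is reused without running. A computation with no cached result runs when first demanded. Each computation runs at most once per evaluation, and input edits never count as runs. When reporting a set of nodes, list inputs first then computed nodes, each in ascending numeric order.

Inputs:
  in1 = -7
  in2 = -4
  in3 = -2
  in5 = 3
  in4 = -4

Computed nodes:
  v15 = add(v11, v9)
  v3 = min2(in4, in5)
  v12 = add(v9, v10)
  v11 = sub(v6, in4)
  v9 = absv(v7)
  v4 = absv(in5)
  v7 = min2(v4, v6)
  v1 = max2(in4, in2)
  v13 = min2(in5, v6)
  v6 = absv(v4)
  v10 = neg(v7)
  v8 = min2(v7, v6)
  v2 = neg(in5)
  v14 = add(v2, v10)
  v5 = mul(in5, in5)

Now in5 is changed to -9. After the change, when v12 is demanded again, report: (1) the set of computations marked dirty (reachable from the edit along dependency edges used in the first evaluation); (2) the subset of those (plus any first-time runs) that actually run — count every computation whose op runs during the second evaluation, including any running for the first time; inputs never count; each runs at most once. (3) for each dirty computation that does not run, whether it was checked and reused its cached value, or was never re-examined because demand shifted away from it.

Dirty set: v4, v6, v7, v9, v10, v12.
Run set: v4, v6, v7, v9, v10, v12 (6 run).
All dirty computations ended up running.

Initial pass — values computed on the first demand:
  v4 = absv(3) = 3
  v6 = absv(3) = 3
  v7 = min2(3, 3) = 3
  v9 = absv(3) = 3
  v10 = neg(3) = -3
  v12 = add(3, -3) = 0

Second demand — change propagation:
  v4: re-runs because in5 3->-9; new result 9.
  v6: re-runs because v4 3->9; new result 9.
  v7: re-runs because v4 3->9; v6 3->9; new result 9.
  v9: re-runs because v7 3->9; new result 9.
  v10: re-runs because v7 3->9; new result -9.
  v12: re-runs because v9 3->9; v10 -3->-9; new result 0 (unchanged).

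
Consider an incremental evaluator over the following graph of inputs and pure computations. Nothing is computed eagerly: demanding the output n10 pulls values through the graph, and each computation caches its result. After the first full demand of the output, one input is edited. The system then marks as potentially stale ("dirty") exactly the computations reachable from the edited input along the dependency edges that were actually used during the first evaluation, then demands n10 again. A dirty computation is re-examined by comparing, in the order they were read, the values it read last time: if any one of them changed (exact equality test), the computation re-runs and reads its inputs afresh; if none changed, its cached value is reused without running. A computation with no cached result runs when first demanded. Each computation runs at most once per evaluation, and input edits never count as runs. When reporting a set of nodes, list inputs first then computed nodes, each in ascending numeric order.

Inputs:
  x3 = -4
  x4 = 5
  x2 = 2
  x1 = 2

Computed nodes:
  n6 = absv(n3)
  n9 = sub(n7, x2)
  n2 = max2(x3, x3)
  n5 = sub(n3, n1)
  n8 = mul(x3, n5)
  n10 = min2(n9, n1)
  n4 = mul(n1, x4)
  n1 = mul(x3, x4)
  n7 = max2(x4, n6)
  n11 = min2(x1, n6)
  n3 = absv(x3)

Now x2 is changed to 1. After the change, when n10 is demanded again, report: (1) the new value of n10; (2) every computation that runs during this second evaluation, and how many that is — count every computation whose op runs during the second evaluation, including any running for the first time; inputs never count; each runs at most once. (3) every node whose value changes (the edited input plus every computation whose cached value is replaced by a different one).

Initial pass — values computed on the first demand:
  n1 = mul(-4, 5) = -20
  n3 = absv(-4) = 4
  n6 = absv(4) = 4
  n7 = max2(5, 4) = 5
  n9 = sub(5, 2) = 3
  n10 = min2(3, -20) = -20

Second demand — change propagation:
  n9: re-runs because x2 2->1; new result 4.
  n10: re-runs because n9 3->4; new result -20 (unchanged).

n10 now evaluates to -20.
Run set: n9, n10 (2 run).
Changed values: x2, n9.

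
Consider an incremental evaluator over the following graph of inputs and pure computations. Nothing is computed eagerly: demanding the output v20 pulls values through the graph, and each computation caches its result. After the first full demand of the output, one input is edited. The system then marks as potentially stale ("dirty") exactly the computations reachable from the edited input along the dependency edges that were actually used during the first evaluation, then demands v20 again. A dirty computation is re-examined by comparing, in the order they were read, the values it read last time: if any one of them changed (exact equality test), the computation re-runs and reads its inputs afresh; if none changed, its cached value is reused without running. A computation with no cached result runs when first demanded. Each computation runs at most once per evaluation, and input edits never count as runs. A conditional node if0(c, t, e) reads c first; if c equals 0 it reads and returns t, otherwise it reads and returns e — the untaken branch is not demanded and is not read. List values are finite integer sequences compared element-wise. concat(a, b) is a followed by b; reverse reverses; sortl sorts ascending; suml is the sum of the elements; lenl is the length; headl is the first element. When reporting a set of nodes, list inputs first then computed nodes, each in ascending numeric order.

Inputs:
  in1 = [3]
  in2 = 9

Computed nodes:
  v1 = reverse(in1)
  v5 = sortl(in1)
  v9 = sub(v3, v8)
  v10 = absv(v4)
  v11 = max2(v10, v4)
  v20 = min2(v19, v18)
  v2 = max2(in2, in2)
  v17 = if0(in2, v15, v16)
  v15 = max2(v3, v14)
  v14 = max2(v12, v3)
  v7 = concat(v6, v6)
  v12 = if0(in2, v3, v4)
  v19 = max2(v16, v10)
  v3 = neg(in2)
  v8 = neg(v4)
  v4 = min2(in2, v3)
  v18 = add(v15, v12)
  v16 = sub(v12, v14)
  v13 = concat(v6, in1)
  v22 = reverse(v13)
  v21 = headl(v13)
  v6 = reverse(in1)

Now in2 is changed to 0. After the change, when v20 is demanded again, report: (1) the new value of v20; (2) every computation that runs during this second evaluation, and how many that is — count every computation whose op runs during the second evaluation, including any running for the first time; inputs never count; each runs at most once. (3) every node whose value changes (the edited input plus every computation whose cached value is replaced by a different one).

v20 now evaluates to 0.
Run set: v3, v4, v10, v12, v14, v15, v16, v18, v19, v20 (10 run).
Changed values: in2, v3, v4, v10, v12, v14, v15, v18, v19, v20.

Initial pass — values computed on the first demand:
  v3 = neg(9) = -9
  v4 = min2(9, -9) = -9
  v10 = absv(-9) = 9
  v12 = if0(in2=9 -> else branch v4) = -9
  v14 = max2(-9, -9) = -9
  v15 = max2(-9, -9) = -9
  v16 = sub(-9, -9) = 0
  v18 = add(-9, -9) = -18
  v19 = max2(0, 9) = 9
  v20 = min2(9, -18) = -18

Second demand — change propagation:
  v3: re-runs because in2 9->0; new result 0.
  v4: re-runs because in2 9->0; v3 -9->0; new result 0.
  v10: re-runs because v4 -9->0; new result 0.
  v12: re-runs because in2 9->0; v4 -9->0; new result 0.
  v14: re-runs because v12 -9->0; v3 -9->0; new result 0.
  v15: re-runs because v3 -9->0; v14 -9->0; new result 0.
  v16: re-runs because v12 -9->0; v14 -9->0; new result 0 (unchanged).
  v18: re-runs because v15 -9->0; v12 -9->0; new result 0.
  v19: re-runs because v10 9->0; new result 0.
  v20: re-runs because v19 9->0; v18 -18->0; new result 0.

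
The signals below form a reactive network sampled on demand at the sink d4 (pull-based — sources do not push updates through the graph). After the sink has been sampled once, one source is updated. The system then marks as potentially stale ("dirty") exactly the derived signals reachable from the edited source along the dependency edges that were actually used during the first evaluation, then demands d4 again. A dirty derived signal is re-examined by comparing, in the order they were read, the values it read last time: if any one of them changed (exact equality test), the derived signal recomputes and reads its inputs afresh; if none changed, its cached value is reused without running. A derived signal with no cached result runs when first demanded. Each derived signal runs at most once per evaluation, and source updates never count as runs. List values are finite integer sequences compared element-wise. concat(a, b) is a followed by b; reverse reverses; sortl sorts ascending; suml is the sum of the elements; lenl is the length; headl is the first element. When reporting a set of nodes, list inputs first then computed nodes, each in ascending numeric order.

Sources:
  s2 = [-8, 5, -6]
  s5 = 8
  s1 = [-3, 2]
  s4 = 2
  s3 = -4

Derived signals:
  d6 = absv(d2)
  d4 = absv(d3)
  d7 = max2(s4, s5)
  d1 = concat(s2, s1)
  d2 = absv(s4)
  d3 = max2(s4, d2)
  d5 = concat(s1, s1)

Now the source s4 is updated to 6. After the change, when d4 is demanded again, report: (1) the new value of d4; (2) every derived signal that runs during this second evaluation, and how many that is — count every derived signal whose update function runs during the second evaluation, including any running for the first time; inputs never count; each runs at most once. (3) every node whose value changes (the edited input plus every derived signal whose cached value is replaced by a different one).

Initial pass — values computed on the first demand:
  d2 = absv(2) = 2
  d3 = max2(2, 2) = 2
  d4 = absv(2) = 2

Second demand — change propagation:
  d2: re-runs because s4 2->6; new result 6.
  d3: re-runs because s4 2->6; d2 2->6; new result 6.
  d4: re-runs because d3 2->6; new result 6.

d4 now evaluates to 6.
Run set: d2, d3, d4 (3 run).
Changed values: s4, d2, d3, d4.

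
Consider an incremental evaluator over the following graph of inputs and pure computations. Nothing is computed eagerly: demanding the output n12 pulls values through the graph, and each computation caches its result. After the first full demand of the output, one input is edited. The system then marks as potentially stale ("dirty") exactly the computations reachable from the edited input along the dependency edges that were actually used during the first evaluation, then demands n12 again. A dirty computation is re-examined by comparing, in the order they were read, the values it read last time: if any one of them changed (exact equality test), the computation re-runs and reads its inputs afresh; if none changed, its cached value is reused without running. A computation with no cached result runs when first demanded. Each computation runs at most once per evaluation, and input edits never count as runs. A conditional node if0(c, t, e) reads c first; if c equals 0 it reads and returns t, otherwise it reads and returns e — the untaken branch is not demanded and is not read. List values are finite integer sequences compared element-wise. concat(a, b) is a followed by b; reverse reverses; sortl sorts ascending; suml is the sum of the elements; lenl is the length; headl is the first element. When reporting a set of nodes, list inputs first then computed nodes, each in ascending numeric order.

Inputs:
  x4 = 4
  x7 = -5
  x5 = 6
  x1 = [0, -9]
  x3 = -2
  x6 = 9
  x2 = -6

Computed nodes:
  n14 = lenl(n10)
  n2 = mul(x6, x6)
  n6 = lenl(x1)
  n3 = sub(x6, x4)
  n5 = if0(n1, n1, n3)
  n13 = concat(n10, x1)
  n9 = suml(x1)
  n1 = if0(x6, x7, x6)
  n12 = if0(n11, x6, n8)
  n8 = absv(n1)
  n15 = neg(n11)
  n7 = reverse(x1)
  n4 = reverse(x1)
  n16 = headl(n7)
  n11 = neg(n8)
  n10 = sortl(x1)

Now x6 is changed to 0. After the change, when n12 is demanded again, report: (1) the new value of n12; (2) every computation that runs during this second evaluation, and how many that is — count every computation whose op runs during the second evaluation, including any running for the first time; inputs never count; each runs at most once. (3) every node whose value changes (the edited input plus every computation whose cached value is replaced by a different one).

n12 now evaluates to 5.
Run set: n1, n8, n11, n12 (4 run).
Changed values: x6, n1, n8, n11, n12.

Initial pass — values computed on the first demand:
  n1 = if0(x6=9 -> else branch x6) = 9
  n8 = absv(9) = 9
  n11 = neg(9) = -9
  n12 = if0(n11=-9 -> else branch n8) = 9

Second demand — change propagation:
  n1: re-runs because x6 9->0; x6 9->0; new result -5.
  n8: re-runs because n1 9->-5; new result 5.
  n11: re-runs because n8 9->5; new result -5.
  n12: re-runs because n11 -9->-5; n8 9->5; new result 5.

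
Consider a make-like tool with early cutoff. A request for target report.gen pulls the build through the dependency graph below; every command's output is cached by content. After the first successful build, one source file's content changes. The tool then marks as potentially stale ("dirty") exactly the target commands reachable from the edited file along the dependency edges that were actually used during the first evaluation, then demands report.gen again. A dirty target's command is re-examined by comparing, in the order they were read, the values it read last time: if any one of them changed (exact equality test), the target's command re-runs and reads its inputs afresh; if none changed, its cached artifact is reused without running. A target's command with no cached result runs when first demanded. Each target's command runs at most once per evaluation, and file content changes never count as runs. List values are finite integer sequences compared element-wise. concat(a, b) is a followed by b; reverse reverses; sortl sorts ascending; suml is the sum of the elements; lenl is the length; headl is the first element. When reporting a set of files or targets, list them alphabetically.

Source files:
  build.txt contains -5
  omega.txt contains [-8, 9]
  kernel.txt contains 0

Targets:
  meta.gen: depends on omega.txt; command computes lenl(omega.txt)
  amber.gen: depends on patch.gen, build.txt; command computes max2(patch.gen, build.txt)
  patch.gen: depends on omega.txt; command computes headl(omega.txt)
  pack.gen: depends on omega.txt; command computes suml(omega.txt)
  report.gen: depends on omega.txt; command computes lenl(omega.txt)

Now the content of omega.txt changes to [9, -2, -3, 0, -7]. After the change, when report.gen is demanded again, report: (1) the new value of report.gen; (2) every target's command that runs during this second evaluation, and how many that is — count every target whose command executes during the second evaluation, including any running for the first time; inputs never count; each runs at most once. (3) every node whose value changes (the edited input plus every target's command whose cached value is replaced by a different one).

Demanding report.gen again yields 5.
1 target commands run: report.gen.
The nodes whose values change: omega.txt, report.gen.

First demand of the output computes:
  report.gen = lenl([-8, 9]) = 2

After the edit, cleaning proceeds:
  report.gen: a read changed (omega.txt [-8, 9]->[9, -2, -3, 0, -7]) — executes, giving 5.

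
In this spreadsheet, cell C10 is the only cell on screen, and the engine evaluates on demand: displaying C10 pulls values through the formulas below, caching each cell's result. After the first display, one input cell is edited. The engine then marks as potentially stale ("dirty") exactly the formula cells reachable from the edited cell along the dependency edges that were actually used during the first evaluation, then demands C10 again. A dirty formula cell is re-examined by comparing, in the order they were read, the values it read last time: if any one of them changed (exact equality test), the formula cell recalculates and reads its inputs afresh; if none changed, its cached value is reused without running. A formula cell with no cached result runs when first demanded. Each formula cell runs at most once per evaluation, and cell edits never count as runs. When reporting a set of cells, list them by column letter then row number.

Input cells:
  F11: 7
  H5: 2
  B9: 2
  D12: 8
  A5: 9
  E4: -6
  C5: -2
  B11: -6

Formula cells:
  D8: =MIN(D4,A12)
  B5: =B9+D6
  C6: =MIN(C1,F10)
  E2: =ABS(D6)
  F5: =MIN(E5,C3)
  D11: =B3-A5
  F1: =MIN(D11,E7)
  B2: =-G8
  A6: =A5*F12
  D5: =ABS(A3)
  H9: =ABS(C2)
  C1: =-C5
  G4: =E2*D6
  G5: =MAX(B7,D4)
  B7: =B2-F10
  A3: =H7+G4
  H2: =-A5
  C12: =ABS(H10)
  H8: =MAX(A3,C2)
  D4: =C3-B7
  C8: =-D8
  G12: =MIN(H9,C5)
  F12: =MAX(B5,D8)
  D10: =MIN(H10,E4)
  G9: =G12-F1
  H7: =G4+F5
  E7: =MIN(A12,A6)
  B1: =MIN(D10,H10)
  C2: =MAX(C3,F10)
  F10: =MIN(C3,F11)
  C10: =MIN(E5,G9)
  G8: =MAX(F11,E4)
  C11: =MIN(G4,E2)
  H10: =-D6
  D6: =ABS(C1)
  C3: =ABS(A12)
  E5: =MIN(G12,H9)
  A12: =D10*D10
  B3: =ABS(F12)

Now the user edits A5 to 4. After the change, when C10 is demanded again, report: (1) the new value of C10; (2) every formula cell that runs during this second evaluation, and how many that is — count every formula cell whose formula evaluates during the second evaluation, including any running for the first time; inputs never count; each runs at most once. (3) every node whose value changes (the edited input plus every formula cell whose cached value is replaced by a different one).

C10 now evaluates to -34.
Run set: A6, C10, D11, E7, F1, G9 (6 run).
Changed values: A5, A6, C10, D11, F1, G9.

Initial pass — values computed on the first demand:
  C1 = -(-2) = 2
  D6 = ABS(2) = 2
  B5 = 2 + 2 = 4
  G8 = MAX(7, -6) = 7
  B2 = -(7) = -7
  H10 = -(2) = -2
  D10 = MIN(-2, -6) = -6
  A12 = -6 * -6 = 36
  C3 = ABS(36) = 36
  F10 = MIN(36, 7) = 7
  B7 = -7 - 7 = -14
  C2 = MAX(36, 7) = 36
  D4 = 36 - -14 = 50
  D8 = MIN(50, 36) = 36
  F12 = MAX(4, 36) = 36
  A6 = 9 * 36 = 324
  B3 = ABS(36) = 36
  D11 = 36 - 9 = 27
  E7 = MIN(36, 324) = 36
  F1 = MIN(27, 36) = 27
  H9 = ABS(36) = 36
  G12 = MIN(36, -2) = -2
  E5 = MIN(-2, 36) = -2
  G9 = -2 - 27 = -29
  C10 = MIN(-2, -29) = -29

Second demand — change propagation:
  A6: re-runs because A5 9->4; new result 144.
  D11: re-runs because A5 9->4; new result 32.
  E7: re-runs because A6 324->144; new result 36 (unchanged).
  F1: re-runs because D11 27->32; new result 32.
  G9: re-runs because F1 27->32; new result -34.
  C10: re-runs because G9 -29->-34; new result -34.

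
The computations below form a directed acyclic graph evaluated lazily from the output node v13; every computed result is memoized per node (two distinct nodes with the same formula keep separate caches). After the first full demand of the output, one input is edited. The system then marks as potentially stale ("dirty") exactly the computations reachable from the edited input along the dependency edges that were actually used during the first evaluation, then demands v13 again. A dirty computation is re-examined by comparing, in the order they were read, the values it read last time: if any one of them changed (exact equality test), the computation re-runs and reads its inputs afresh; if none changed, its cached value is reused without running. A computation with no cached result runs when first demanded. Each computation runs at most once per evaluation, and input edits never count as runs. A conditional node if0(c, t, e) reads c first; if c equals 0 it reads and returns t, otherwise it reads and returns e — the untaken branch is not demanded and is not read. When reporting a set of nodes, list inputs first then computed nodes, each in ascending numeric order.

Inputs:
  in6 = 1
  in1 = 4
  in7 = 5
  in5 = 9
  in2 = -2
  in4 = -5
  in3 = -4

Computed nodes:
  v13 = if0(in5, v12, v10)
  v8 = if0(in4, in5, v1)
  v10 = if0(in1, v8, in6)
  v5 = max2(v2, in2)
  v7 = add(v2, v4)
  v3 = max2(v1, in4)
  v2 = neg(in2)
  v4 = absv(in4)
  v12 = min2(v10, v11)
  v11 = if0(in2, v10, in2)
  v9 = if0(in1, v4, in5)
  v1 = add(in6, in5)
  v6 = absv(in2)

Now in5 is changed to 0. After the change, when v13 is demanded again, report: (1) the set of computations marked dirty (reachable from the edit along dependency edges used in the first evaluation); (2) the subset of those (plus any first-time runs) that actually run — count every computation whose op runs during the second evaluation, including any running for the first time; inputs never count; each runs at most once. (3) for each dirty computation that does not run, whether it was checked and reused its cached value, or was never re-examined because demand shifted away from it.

The edit dirties: v13.
3 computations run: v11, v12, v13.
No dirty computation escaped a run.
Note the branch switch — v11, v12 had no cache and run now for the first time.

First demand of the output computes:
  v10 = if0(in1=4 -> else branch in6) = 1
  v13 = if0(in5=9 -> else branch v10) = 1

After the edit, cleaning proceeds:
  v11: had never run; runs now, result -2.
  v12: had never run; runs now, result -2.
  v13: a read changed (in5 9->0) — executes, giving -2.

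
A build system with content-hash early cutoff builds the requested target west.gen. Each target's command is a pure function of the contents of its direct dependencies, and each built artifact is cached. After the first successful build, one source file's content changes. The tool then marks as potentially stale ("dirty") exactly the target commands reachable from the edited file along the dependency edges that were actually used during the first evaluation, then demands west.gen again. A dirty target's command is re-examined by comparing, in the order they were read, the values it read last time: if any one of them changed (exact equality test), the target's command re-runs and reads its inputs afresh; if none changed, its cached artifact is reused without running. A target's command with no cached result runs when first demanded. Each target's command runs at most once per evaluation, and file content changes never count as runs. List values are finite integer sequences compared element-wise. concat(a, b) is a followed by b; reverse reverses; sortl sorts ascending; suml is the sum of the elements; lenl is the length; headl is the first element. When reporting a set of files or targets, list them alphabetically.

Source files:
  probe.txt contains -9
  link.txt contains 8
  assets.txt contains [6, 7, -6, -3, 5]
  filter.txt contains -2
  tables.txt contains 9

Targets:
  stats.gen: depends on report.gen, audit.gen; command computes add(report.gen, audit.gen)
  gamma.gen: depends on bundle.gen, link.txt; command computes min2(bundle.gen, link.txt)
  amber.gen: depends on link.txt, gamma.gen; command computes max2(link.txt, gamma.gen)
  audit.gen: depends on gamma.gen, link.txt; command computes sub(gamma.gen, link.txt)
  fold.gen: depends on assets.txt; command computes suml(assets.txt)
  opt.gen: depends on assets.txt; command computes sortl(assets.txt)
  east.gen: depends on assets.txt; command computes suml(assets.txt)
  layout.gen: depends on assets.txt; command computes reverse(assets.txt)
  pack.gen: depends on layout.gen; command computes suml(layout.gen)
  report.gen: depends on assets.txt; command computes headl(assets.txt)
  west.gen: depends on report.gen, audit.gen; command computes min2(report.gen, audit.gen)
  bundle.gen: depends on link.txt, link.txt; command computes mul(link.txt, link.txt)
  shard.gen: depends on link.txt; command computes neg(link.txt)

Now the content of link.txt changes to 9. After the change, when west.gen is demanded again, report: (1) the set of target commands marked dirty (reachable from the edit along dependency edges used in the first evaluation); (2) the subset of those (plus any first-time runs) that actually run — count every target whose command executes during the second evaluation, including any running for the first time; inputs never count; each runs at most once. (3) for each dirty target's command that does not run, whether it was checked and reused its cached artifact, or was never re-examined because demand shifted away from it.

Marked dirty: audit.gen, bundle.gen, gamma.gen, west.gen.
Target commands that run: audit.gen, bundle.gen, gamma.gen — 3 in total.
Checked but reused from cache: west.gen.
Key observation: the change is absorbed at audit.gen — it re-runs but produces the same value, and the output's value is unchanged.

First evaluation (everything demanded from the output):
  bundle.gen = mul(8, 8) = 64
  gamma.gen = min2(64, 8) = 8
  audit.gen = sub(8, 8) = 0
  report.gen = headl([6, 7, -6, -3, 5]) = 6
  west.gen = min2(6, 0) = 0

Propagation after the edit:
  bundle.gen: runs — link.txt 8->9; link.txt 8->9; result 81.
  gamma.gen: runs — bundle.gen 64->81; link.txt 8->9; result 9.
  audit.gen: runs — gamma.gen 8->9; link.txt 8->9; result 0 (same value as before).
  west.gen: checked — values it read are unchanged (report.gen unchanged, audit.gen unchanged); reused cached 0 without running.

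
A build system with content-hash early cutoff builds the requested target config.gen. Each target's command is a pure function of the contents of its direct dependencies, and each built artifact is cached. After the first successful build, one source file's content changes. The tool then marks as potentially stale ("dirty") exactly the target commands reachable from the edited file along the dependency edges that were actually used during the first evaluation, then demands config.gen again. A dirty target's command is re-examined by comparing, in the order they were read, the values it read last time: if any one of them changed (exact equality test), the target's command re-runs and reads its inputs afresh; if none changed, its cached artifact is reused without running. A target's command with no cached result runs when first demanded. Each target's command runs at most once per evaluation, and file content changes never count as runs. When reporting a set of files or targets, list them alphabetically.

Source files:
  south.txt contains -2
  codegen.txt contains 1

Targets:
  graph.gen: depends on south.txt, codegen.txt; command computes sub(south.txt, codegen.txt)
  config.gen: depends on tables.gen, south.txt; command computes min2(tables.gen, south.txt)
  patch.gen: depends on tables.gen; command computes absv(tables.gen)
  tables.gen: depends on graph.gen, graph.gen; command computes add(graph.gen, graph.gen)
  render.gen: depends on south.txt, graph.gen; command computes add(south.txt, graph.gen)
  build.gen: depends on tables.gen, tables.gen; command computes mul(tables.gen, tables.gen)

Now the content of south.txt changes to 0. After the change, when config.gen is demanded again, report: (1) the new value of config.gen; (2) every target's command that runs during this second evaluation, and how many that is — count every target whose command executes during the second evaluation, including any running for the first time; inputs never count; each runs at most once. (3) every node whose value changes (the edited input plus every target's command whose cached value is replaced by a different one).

First evaluation (everything demanded from the output):
  graph.gen = sub(-2, 1) = -3
  tables.gen = add(-3, -3) = -6
  config.gen = min2(-6, -2) = -6

Propagation after the edit:
  graph.gen: runs — south.txt -2->0; result -1.
  tables.gen: runs — graph.gen -3->-1; graph.gen -3->-1; result -2.
  config.gen: runs — tables.gen -6->-2; south.txt -2->0; result -2.

New value of config.gen: -2.
Target commands that run: config.gen, graph.gen, tables.gen — 3 in total.
Values that change: config.gen, graph.gen, south.txt, tables.gen.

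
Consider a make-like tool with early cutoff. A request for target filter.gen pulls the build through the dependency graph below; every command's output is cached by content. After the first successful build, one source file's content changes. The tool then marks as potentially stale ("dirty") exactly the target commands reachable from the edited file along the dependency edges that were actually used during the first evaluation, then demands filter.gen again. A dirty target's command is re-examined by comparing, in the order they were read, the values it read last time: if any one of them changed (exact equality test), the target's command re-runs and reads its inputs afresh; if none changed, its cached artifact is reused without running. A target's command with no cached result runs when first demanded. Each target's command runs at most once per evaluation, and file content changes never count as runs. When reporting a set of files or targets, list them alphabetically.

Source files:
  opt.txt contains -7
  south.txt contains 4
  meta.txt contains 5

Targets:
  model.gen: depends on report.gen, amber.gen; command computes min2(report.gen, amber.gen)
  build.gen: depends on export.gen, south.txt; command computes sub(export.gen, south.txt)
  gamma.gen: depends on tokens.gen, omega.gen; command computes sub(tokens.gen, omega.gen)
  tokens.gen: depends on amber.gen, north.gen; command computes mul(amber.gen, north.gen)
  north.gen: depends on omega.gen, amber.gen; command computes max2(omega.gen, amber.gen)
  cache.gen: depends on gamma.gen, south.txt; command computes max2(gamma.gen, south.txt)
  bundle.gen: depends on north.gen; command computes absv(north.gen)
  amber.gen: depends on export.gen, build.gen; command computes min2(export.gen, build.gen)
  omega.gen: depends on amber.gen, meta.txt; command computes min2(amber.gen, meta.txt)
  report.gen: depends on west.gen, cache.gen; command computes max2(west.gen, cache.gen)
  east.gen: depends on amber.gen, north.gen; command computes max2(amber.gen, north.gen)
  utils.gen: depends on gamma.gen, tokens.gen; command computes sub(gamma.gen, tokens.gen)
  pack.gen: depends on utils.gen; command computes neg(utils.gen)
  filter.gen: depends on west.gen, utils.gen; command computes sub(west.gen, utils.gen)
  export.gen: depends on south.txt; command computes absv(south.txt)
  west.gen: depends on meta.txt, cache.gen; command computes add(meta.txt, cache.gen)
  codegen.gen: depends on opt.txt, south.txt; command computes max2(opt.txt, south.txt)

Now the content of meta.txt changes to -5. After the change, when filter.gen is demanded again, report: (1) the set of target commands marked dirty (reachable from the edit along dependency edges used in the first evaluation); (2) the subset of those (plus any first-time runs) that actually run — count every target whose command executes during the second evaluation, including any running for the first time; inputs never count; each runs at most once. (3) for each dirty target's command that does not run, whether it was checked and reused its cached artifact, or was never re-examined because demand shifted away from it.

First demand of the output computes:
  export.gen = absv(4) = 4
  build.gen = sub(4, 4) = 0
  amber.gen = min2(4, 0) = 0
  omega.gen = min2(0, 5) = 0
  north.gen = max2(0, 0) = 0
  tokens.gen = mul(0, 0) = 0
  gamma.gen = sub(0, 0) = 0
  cache.gen = max2(0, 4) = 4
  utils.gen = sub(0, 0) = 0
  west.gen = add(5, 4) = 9
  filter.gen = sub(9, 0) = 9

After the edit, cleaning proceeds:
  omega.gen: a read changed (meta.txt 5->-5) — executes, giving -5.
  north.gen: a read changed (omega.gen 0->-5) — executes, giving 0 — identical to its old value.
  tokens.gen: dirty, but its reads are unchanged (amber.gen unchanged, north.gen unchanged); cached 0 stands.
  gamma.gen: a read changed (omega.gen 0->-5) — executes, giving 5.
  cache.gen: a read changed (gamma.gen 0->5) — executes, giving 5.
  utils.gen: a read changed (gamma.gen 0->5) — executes, giving 5.
  west.gen: a read changed (meta.txt 5->-5; cache.gen 4->5) — executes, giving 0.
  filter.gen: a read changed (west.gen 9->0; utils.gen 0->5) — executes, giving -5.

Note where the cutoff bites: tokens.gen is checked, finds nothing changed, and keeps its cache.

The edit dirties: cache.gen, filter.gen, gamma.gen, north.gen, omega.gen, tokens.gen, utils.gen, west.gen.
7 target commands run: cache.gen, filter.gen, gamma.gen, north.gen, omega.gen, utils.gen, west.gen.
Cache hits after checking: tokens.gen.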